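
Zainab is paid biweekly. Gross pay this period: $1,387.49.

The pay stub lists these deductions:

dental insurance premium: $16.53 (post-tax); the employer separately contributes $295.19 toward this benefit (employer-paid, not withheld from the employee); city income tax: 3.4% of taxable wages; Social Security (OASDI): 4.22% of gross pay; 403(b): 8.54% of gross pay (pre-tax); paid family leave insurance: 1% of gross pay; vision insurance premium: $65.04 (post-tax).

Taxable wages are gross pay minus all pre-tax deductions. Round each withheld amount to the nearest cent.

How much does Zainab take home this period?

403(b): $1,387.49 × 0.0854 = $118.49
Taxable wages = $1,387.49 − $118.49 = $1,269.00
City income tax: $1,269.00 × 0.034 = $43.15
Paid family leave insurance: $1,387.49 × 0.01 = $13.87
Social Security (OASDI): $1,387.49 × 0.0422 = $58.55
Dental insurance premium: $16.53
Vision insurance premium: $65.04
(Employer's $295.19 toward dental insurance premium is not withheld from the employee.)
Total deductions = $118.49 + $43.15 + $13.87 + $58.55 + $16.53 + $65.04 = $315.63
Net pay = $1,387.49 − $315.63 = $1,071.86

$1,071.86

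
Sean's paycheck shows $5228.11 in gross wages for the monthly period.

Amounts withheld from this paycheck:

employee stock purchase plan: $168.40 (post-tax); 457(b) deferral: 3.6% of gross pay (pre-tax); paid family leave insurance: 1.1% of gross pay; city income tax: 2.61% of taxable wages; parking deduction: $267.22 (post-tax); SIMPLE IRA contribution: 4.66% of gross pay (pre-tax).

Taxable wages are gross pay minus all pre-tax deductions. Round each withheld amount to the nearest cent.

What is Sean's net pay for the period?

SIMPLE IRA contribution: $5228.11 × 0.0466 = $243.63
457(b) deferral: $5228.11 × 0.036 = $188.21
Pre-tax total = $243.63 + $188.21 = $431.84
Taxable wages = $5228.11 − $431.84 = $4796.27
City income tax: $4796.27 × 0.0261 = $125.18
Paid family leave insurance: $5228.11 × 0.011 = $57.51
Employee stock purchase plan: $168.40
Parking deduction: $267.22
Total deductions = $243.63 + $188.21 + $125.18 + $57.51 + $168.40 + $267.22 = $1050.15
Net pay = $5228.11 − $1050.15 = $4177.96

$4177.96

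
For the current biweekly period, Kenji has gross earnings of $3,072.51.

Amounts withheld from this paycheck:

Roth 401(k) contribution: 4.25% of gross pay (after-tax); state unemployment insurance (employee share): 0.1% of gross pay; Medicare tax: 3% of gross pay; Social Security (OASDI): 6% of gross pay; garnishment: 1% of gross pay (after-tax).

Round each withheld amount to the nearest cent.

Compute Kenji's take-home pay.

$2,631.60

Medicare tax: $3,072.51 × 0.03 = $92.18
State unemployment insurance (employee share): $3,072.51 × 0.001 = $3.07
Social Security (OASDI): $3,072.51 × 0.06 = $184.35
Roth 401(k) contribution: $3,072.51 × 0.0425 = $130.58
Garnishment: $3,072.51 × 0.01 = $30.73
Total deductions = $92.18 + $3.07 + $184.35 + $130.58 + $30.73 = $440.91
Net pay = $3,072.51 − $440.91 = $2,631.60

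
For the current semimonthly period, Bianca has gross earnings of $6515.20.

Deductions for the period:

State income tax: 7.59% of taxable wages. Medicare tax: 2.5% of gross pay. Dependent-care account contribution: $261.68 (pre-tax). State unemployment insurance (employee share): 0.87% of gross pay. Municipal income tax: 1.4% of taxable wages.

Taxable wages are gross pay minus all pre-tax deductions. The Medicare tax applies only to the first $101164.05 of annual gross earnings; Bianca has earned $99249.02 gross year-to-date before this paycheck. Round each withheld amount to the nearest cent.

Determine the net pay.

$5586.77

Dependent-care account contribution: $261.68
Taxable wages = $6515.20 − $261.68 = $6253.52
Municipal income tax: $6253.52 × 0.014 = $87.55
State income tax: $6253.52 × 0.0759 = $474.64
Medicare tax: only $101164.05 − $99249.02 = $1915.03 of this check is subject → $1915.03 × 0.025 = $47.88
State unemployment insurance (employee share): $6515.20 × 0.0087 = $56.68
Total deductions = $261.68 + $87.55 + $474.64 + $47.88 + $56.68 = $928.43
Net pay = $6515.20 − $928.43 = $5586.77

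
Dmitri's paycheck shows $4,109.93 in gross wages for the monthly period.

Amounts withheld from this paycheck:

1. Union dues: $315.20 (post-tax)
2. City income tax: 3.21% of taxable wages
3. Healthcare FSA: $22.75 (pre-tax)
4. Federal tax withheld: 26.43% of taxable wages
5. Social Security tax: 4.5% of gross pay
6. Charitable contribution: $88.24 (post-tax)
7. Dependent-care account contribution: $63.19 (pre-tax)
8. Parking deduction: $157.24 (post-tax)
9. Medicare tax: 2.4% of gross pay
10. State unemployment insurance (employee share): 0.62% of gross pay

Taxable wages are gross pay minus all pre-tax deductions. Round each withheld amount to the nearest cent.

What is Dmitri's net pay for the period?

$1,961.53

Dependent-care account contribution: $63.19
Healthcare FSA: $22.75
Pre-tax total = $63.19 + $22.75 = $85.94
Taxable wages = $4,109.93 − $85.94 = $4,023.99
City income tax: $4,023.99 × 0.0321 = $129.17
Federal tax withheld: $4,023.99 × 0.2643 = $1,063.54
Medicare tax: $4,109.93 × 0.024 = $98.64
State unemployment insurance (employee share): $4,109.93 × 0.0062 = $25.48
Social Security tax: $4,109.93 × 0.045 = $184.95
Union dues: $315.20
Charitable contribution: $88.24
Parking deduction: $157.24
Total deductions = $63.19 + $22.75 + $129.17 + $1,063.54 + $98.64 + $25.48 + $184.95 + $315.20 + $88.24 + $157.24 = $2,148.40
Net pay = $4,109.93 − $2,148.40 = $1,961.53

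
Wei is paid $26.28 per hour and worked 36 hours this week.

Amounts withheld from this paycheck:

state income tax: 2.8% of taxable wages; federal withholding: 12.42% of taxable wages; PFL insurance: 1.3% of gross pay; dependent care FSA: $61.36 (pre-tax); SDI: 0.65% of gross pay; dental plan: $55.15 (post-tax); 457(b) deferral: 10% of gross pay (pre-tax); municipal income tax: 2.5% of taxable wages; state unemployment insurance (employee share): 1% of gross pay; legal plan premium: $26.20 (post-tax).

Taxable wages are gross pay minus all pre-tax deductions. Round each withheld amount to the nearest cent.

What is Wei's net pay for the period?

$540.85

Gross pay: 36 × $26.28 = $946.08
457(b) deferral: $946.08 × 0.1 = $94.61
Dependent care FSA: $61.36
Pre-tax total = $94.61 + $61.36 = $155.97
Taxable wages = $946.08 − $155.97 = $790.11
Municipal income tax: $790.11 × 0.025 = $19.75
Federal withholding: $790.11 × 0.1242 = $98.13
State income tax: $790.11 × 0.028 = $22.12
State unemployment insurance (employee share): $946.08 × 0.01 = $9.46
SDI: $946.08 × 0.0065 = $6.15
PFL insurance: $946.08 × 0.013 = $12.30
Dental plan: $55.15
Legal plan premium: $26.20
Total deductions = $94.61 + $61.36 + $19.75 + $98.13 + $22.12 + $9.46 + $6.15 + $12.30 + $55.15 + $26.20 = $405.23
Net pay = $946.08 − $405.23 = $540.85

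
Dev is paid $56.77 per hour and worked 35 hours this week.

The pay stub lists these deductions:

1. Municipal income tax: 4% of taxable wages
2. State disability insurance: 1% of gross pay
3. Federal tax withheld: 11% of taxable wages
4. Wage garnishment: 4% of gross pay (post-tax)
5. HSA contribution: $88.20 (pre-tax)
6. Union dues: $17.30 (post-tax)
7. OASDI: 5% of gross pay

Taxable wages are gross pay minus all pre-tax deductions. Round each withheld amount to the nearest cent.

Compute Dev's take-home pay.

$1,397.94

Gross pay: 35 × $56.77 = $1,986.95
HSA contribution: $88.20
Taxable wages = $1,986.95 − $88.20 = $1,898.75
Federal tax withheld: $1,898.75 × 0.11 = $208.86
Municipal income tax: $1,898.75 × 0.04 = $75.95
State disability insurance: $1,986.95 × 0.01 = $19.87
OASDI: $1,986.95 × 0.05 = $99.35
Union dues: $17.30
Wage garnishment: $1,986.95 × 0.04 = $79.48
Total deductions = $88.20 + $208.86 + $75.95 + $19.87 + $99.35 + $17.30 + $79.48 = $589.01
Net pay = $1,986.95 − $589.01 = $1,397.94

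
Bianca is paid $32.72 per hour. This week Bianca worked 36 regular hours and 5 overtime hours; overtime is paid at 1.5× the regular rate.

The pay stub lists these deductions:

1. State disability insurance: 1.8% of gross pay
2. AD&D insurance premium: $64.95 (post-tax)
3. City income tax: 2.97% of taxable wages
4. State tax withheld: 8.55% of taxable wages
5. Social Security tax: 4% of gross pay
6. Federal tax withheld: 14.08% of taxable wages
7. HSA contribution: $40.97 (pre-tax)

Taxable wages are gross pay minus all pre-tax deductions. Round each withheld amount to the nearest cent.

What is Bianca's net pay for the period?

Regular pay: 36 × $32.72 = $1177.92
Overtime pay: 5 × $32.72 × 1.5 = $245.40
Gross pay = $1177.92 + $245.40 = $1423.32
HSA contribution: $40.97
Taxable wages = $1423.32 − $40.97 = $1382.35
Federal tax withheld: $1382.35 × 0.1408 = $194.63
City income tax: $1382.35 × 0.0297 = $41.06
State tax withheld: $1382.35 × 0.0855 = $118.19
State disability insurance: $1423.32 × 0.018 = $25.62
Social Security tax: $1423.32 × 0.04 = $56.93
AD&D insurance premium: $64.95
Total deductions = $40.97 + $194.63 + $41.06 + $118.19 + $25.62 + $56.93 + $64.95 = $542.35
Net pay = $1423.32 − $542.35 = $880.97

$880.97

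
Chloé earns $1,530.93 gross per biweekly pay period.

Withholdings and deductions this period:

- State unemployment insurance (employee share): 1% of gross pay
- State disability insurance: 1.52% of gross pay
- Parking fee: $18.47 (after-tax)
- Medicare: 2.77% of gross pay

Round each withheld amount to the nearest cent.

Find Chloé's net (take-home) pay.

$1,431.47

State disability insurance: $1,530.93 × 0.0152 = $23.27
State unemployment insurance (employee share): $1,530.93 × 0.01 = $15.31
Medicare: $1,530.93 × 0.0277 = $42.41
Parking fee: $18.47
Total deductions = $23.27 + $15.31 + $42.41 + $18.47 = $99.46
Net pay = $1,530.93 − $99.46 = $1,431.47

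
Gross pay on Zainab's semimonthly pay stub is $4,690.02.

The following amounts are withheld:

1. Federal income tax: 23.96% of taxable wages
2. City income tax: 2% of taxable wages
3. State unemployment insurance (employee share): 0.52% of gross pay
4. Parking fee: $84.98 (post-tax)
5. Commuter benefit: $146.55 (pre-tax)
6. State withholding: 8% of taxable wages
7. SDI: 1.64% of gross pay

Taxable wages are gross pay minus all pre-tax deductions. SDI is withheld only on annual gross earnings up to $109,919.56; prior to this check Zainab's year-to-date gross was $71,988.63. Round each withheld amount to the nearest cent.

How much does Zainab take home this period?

$2,814.21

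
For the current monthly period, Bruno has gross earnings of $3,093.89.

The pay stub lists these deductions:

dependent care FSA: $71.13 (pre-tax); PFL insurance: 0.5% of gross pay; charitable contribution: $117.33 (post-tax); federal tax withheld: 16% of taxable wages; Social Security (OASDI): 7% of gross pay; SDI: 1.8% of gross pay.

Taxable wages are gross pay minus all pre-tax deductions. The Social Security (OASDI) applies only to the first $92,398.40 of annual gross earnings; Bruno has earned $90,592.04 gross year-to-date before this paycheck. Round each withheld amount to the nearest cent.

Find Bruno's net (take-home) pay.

Dependent care FSA: $71.13
Taxable wages = $3,093.89 − $71.13 = $3,022.76
Federal tax withheld: $3,022.76 × 0.16 = $483.64
SDI: $3,093.89 × 0.018 = $55.69
PFL insurance: $3,093.89 × 0.005 = $15.47
Social Security (OASDI): only $92,398.40 − $90,592.04 = $1,806.36 of this check is subject → $1,806.36 × 0.07 = $126.45
Charitable contribution: $117.33
Total deductions = $71.13 + $483.64 + $55.69 + $15.47 + $126.45 + $117.33 = $869.71
Net pay = $3,093.89 − $869.71 = $2,224.18

$2,224.18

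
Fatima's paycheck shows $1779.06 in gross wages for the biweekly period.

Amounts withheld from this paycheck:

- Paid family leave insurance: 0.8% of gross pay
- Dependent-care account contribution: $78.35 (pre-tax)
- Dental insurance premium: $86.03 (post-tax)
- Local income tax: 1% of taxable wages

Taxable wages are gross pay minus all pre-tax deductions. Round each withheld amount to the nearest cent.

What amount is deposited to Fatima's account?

$1583.44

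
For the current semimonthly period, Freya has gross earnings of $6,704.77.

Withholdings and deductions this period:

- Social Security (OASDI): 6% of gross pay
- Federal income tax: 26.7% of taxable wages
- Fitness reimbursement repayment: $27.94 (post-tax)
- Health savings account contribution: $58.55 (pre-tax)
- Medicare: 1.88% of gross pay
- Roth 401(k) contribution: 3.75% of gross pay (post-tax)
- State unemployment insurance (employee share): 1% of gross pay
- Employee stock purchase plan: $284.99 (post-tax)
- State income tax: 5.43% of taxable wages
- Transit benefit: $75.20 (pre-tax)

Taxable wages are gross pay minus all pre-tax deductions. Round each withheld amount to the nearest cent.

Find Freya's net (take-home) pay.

Health savings account contribution: $58.55
Transit benefit: $75.20
Pre-tax total = $58.55 + $75.20 = $133.75
Taxable wages = $6,704.77 − $133.75 = $6,571.02
State income tax: $6,571.02 × 0.0543 = $356.81
Federal income tax: $6,571.02 × 0.267 = $1,754.46
Social Security (OASDI): $6,704.77 × 0.06 = $402.29
Medicare: $6,704.77 × 0.0188 = $126.05
State unemployment insurance (employee share): $6,704.77 × 0.01 = $67.05
Employee stock purchase plan: $284.99
Roth 401(k) contribution: $6,704.77 × 0.0375 = $251.43
Fitness reimbursement repayment: $27.94
Total deductions = $58.55 + $75.20 + $356.81 + $1,754.46 + $402.29 + $126.05 + $67.05 + $284.99 + $251.43 + $27.94 = $3,404.77
Net pay = $6,704.77 − $3,404.77 = $3,300.00

$3,300.00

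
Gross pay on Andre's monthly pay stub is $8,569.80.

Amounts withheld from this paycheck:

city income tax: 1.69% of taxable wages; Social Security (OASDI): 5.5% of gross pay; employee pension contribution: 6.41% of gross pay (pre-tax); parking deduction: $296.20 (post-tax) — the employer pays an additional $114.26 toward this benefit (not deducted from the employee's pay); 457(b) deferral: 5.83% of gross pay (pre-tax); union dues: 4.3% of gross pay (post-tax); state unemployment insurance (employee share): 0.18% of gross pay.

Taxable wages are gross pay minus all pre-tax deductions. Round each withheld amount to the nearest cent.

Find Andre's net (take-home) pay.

$6,242.29

Employee pension contribution: $8,569.80 × 0.0641 = $549.32
457(b) deferral: $8,569.80 × 0.0583 = $499.62
Pre-tax total = $549.32 + $499.62 = $1,048.94
Taxable wages = $8,569.80 − $1,048.94 = $7,520.86
City income tax: $7,520.86 × 0.0169 = $127.10
Social Security (OASDI): $8,569.80 × 0.055 = $471.34
State unemployment insurance (employee share): $8,569.80 × 0.0018 = $15.43
Union dues: $8,569.80 × 0.043 = $368.50
Parking deduction: $296.20
(Employer's $114.26 toward parking deduction is not withheld from the employee.)
Total deductions = $549.32 + $499.62 + $127.10 + $471.34 + $15.43 + $368.50 + $296.20 = $2,327.51
Net pay = $8,569.80 − $2,327.51 = $6,242.29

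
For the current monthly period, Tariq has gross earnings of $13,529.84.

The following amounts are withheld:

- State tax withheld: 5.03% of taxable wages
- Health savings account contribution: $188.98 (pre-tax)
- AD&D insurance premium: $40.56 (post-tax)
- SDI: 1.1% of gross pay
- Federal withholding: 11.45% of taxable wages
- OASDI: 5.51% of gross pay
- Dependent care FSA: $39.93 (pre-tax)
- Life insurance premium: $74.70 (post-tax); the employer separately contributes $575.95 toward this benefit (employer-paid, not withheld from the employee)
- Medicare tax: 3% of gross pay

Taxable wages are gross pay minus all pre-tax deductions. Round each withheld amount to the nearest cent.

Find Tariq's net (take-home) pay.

$9,693.45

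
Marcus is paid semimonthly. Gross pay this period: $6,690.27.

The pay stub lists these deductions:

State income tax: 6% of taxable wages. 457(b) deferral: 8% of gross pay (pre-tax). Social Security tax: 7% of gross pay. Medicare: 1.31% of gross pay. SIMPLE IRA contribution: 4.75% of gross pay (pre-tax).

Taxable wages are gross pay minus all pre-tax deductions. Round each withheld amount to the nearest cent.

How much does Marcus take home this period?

$4,931.06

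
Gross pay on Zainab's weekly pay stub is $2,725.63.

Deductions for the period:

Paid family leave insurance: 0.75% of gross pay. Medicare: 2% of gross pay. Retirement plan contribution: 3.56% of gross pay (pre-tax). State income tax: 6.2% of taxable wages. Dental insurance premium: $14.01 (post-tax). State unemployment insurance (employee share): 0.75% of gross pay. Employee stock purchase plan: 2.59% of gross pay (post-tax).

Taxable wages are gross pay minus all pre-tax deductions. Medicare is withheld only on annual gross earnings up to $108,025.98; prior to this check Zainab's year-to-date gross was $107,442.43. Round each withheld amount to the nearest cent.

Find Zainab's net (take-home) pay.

Retirement plan contribution: $2,725.63 × 0.0356 = $97.03
Taxable wages = $2,725.63 − $97.03 = $2,628.60
State income tax: $2,628.60 × 0.062 = $162.97
Paid family leave insurance: $2,725.63 × 0.0075 = $20.44
State unemployment insurance (employee share): $2,725.63 × 0.0075 = $20.44
Medicare: only $108,025.98 − $107,442.43 = $583.55 of this check is subject → $583.55 × 0.02 = $11.67
Dental insurance premium: $14.01
Employee stock purchase plan: $2,725.63 × 0.0259 = $70.59
Total deductions = $97.03 + $162.97 + $20.44 + $20.44 + $11.67 + $14.01 + $70.59 = $397.15
Net pay = $2,725.63 − $397.15 = $2,328.48

$2,328.48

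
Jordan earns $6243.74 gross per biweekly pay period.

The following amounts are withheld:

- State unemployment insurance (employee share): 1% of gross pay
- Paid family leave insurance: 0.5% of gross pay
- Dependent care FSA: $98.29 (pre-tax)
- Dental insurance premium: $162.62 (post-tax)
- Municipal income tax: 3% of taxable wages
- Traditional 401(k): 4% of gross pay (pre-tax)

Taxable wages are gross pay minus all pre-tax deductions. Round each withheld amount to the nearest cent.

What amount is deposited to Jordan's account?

$5462.55

Traditional 401(k): $6243.74 × 0.04 = $249.75
Dependent care FSA: $98.29
Pre-tax total = $249.75 + $98.29 = $348.04
Taxable wages = $6243.74 − $348.04 = $5895.70
Municipal income tax: $5895.70 × 0.03 = $176.87
Paid family leave insurance: $6243.74 × 0.005 = $31.22
State unemployment insurance (employee share): $6243.74 × 0.01 = $62.44
Dental insurance premium: $162.62
Total deductions = $249.75 + $98.29 + $176.87 + $31.22 + $62.44 + $162.62 = $781.19
Net pay = $6243.74 − $781.19 = $5462.55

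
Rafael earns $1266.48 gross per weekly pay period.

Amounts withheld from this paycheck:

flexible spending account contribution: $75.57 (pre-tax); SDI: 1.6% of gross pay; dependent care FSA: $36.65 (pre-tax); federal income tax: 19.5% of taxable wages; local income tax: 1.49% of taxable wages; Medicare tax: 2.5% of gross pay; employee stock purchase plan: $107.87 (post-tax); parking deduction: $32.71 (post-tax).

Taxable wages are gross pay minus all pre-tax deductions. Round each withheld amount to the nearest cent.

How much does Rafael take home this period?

$719.48

Flexible spending account contribution: $75.57
Dependent care FSA: $36.65
Pre-tax total = $75.57 + $36.65 = $112.22
Taxable wages = $1266.48 − $112.22 = $1154.26
Federal income tax: $1154.26 × 0.195 = $225.08
Local income tax: $1154.26 × 0.0149 = $17.20
SDI: $1266.48 × 0.016 = $20.26
Medicare tax: $1266.48 × 0.025 = $31.66
Employee stock purchase plan: $107.87
Parking deduction: $32.71
Total deductions = $75.57 + $36.65 + $225.08 + $17.20 + $20.26 + $31.66 + $107.87 + $32.71 = $547.00
Net pay = $1266.48 − $547.00 = $719.48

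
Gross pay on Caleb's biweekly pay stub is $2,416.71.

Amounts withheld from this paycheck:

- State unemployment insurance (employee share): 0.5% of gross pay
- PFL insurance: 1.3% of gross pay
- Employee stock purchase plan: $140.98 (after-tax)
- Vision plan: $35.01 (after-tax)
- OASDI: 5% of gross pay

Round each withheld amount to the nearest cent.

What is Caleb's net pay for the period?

$2,076.38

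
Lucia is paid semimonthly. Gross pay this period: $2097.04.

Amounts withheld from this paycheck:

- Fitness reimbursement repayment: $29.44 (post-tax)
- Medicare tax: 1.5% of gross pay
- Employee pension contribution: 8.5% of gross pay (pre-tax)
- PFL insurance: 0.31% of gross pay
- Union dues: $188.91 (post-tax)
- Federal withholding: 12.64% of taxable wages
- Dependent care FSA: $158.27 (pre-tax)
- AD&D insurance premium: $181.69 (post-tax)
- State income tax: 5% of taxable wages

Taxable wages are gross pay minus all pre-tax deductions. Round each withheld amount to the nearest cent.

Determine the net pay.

$1011.96

Dependent care FSA: $158.27
Employee pension contribution: $2097.04 × 0.085 = $178.25
Pre-tax total = $158.27 + $178.25 = $336.52
Taxable wages = $2097.04 − $336.52 = $1760.52
State income tax: $1760.52 × 0.05 = $88.03
Federal withholding: $1760.52 × 0.1264 = $222.53
PFL insurance: $2097.04 × 0.0031 = $6.50
Medicare tax: $2097.04 × 0.015 = $31.46
Union dues: $188.91
AD&D insurance premium: $181.69
Fitness reimbursement repayment: $29.44
Total deductions = $158.27 + $178.25 + $88.03 + $222.53 + $6.50 + $31.46 + $188.91 + $181.69 + $29.44 = $1085.08
Net pay = $2097.04 − $1085.08 = $1011.96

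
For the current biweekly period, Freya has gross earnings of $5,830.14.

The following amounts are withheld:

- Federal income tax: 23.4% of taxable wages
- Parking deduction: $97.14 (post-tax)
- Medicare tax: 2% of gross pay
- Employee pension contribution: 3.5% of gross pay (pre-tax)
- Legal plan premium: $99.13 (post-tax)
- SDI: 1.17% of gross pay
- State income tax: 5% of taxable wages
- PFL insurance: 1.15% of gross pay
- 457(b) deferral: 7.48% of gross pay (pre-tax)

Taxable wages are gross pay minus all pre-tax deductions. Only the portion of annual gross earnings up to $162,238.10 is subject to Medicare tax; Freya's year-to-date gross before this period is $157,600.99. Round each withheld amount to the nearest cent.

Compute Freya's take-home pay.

457(b) deferral: $5,830.14 × 0.0748 = $436.09
Employee pension contribution: $5,830.14 × 0.035 = $204.05
Pre-tax total = $436.09 + $204.05 = $640.14
Taxable wages = $5,830.14 − $640.14 = $5,190.00
Federal income tax: $5,190.00 × 0.234 = $1,214.46
State income tax: $5,190.00 × 0.05 = $259.50
Medicare tax: only $162,238.10 − $157,600.99 = $4,637.11 of this check is subject → $4,637.11 × 0.02 = $92.74
SDI: $5,830.14 × 0.0117 = $68.21
PFL insurance: $5,830.14 × 0.0115 = $67.05
Legal plan premium: $99.13
Parking deduction: $97.14
Total deductions = $436.09 + $204.05 + $1,214.46 + $259.50 + $92.74 + $68.21 + $67.05 + $99.13 + $97.14 = $2,538.37
Net pay = $5,830.14 − $2,538.37 = $3,291.77

$3,291.77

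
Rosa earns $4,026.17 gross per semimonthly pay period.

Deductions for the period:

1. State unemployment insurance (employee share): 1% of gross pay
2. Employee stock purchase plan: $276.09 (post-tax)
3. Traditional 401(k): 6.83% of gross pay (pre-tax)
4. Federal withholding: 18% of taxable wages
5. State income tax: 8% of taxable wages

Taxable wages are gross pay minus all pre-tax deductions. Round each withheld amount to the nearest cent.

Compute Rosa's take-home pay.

Traditional 401(k): $4,026.17 × 0.0683 = $274.99
Taxable wages = $4,026.17 − $274.99 = $3,751.18
State income tax: $3,751.18 × 0.08 = $300.09
Federal withholding: $3,751.18 × 0.18 = $675.21
State unemployment insurance (employee share): $4,026.17 × 0.01 = $40.26
Employee stock purchase plan: $276.09
Total deductions = $274.99 + $300.09 + $675.21 + $40.26 + $276.09 = $1,566.64
Net pay = $4,026.17 − $1,566.64 = $2,459.53

$2,459.53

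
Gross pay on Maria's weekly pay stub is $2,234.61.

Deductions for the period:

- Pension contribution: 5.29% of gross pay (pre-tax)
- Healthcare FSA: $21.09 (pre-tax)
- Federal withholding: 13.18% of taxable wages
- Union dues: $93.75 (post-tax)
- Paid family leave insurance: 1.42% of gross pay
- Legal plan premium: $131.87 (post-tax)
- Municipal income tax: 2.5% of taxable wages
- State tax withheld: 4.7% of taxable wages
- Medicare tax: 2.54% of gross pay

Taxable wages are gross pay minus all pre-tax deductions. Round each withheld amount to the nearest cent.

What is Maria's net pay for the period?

Healthcare FSA: $21.09
Pension contribution: $2,234.61 × 0.0529 = $118.21
Pre-tax total = $21.09 + $118.21 = $139.30
Taxable wages = $2,234.61 − $139.30 = $2,095.31
State tax withheld: $2,095.31 × 0.047 = $98.48
Federal withholding: $2,095.31 × 0.1318 = $276.16
Municipal income tax: $2,095.31 × 0.025 = $52.38
Paid family leave insurance: $2,234.61 × 0.0142 = $31.73
Medicare tax: $2,234.61 × 0.0254 = $56.76
Union dues: $93.75
Legal plan premium: $131.87
Total deductions = $21.09 + $118.21 + $98.48 + $276.16 + $52.38 + $31.73 + $56.76 + $93.75 + $131.87 = $880.43
Net pay = $2,234.61 − $880.43 = $1,354.18

$1,354.18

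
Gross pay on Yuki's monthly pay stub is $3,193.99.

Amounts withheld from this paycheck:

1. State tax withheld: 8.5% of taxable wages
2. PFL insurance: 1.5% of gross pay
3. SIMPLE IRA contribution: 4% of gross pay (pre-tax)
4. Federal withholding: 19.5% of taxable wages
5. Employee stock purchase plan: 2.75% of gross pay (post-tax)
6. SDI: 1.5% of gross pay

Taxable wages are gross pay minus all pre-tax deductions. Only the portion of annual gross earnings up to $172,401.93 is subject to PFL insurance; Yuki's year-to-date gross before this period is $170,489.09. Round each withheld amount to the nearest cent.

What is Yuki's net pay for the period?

SIMPLE IRA contribution: $3,193.99 × 0.04 = $127.76
Taxable wages = $3,193.99 − $127.76 = $3,066.23
Federal withholding: $3,066.23 × 0.195 = $597.91
State tax withheld: $3,066.23 × 0.085 = $260.63
PFL insurance: only $172,401.93 − $170,489.09 = $1,912.84 of this check is subject → $1,912.84 × 0.015 = $28.69
SDI: $3,193.99 × 0.015 = $47.91
Employee stock purchase plan: $3,193.99 × 0.0275 = $87.83
Total deductions = $127.76 + $597.91 + $260.63 + $28.69 + $47.91 + $87.83 = $1,150.73
Net pay = $3,193.99 − $1,150.73 = $2,043.26

$2,043.26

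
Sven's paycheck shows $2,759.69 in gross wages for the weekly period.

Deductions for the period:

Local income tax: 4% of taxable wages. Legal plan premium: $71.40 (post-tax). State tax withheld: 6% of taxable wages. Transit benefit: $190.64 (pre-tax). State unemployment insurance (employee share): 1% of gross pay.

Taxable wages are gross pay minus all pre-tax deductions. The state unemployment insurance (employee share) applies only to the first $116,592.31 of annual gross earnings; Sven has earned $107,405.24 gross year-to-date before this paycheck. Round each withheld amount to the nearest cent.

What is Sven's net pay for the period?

$2,213.15

Transit benefit: $190.64
Taxable wages = $2,759.69 − $190.64 = $2,569.05
Local income tax: $2,569.05 × 0.04 = $102.76
State tax withheld: $2,569.05 × 0.06 = $154.14
State unemployment insurance (employee share): cap not yet reached, full $2,759.69 is subject → $2,759.69 × 0.01 = $27.60
Legal plan premium: $71.40
Total deductions = $190.64 + $102.76 + $154.14 + $27.60 + $71.40 = $546.54
Net pay = $2,759.69 − $546.54 = $2,213.15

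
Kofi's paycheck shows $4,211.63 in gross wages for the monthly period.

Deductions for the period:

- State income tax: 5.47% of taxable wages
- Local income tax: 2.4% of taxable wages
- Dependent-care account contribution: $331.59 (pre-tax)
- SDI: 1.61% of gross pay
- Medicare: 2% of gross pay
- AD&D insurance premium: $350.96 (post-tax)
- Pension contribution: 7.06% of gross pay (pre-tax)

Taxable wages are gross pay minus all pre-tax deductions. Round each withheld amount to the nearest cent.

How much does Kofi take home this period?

$2,797.75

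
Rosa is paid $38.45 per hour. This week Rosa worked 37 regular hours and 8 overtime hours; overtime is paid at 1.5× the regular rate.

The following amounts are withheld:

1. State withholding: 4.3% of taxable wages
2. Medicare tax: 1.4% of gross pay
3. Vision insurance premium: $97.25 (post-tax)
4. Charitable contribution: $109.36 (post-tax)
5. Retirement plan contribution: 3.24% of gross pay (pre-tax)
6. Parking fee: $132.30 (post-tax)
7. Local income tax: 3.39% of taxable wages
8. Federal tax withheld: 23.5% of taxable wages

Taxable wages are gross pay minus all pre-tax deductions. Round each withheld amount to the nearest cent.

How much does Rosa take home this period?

$889.12

Regular pay: 37 × $38.45 = $1422.65
Overtime pay: 8 × $38.45 × 1.5 = $461.40
Gross pay = $1422.65 + $461.40 = $1884.05
Retirement plan contribution: $1884.05 × 0.0324 = $61.04
Taxable wages = $1884.05 − $61.04 = $1823.01
Local income tax: $1823.01 × 0.0339 = $61.80
Federal tax withheld: $1823.01 × 0.235 = $428.41
State withholding: $1823.01 × 0.043 = $78.39
Medicare tax: $1884.05 × 0.014 = $26.38
Charitable contribution: $109.36
Parking fee: $132.30
Vision insurance premium: $97.25
Total deductions = $61.04 + $61.80 + $428.41 + $78.39 + $26.38 + $109.36 + $132.30 + $97.25 = $994.93
Net pay = $1884.05 − $994.93 = $889.12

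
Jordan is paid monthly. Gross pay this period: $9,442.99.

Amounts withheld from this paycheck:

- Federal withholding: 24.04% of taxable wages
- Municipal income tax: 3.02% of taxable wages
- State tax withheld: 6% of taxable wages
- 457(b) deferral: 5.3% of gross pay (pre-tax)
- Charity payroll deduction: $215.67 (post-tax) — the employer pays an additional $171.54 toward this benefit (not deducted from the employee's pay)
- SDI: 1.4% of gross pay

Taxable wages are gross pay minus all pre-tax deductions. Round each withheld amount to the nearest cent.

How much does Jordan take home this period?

$5,638.25

457(b) deferral: $9,442.99 × 0.053 = $500.48
Taxable wages = $9,442.99 − $500.48 = $8,942.51
Municipal income tax: $8,942.51 × 0.0302 = $270.06
Federal withholding: $8,942.51 × 0.2404 = $2,149.78
State tax withheld: $8,942.51 × 0.06 = $536.55
SDI: $9,442.99 × 0.014 = $132.20
Charity payroll deduction: $215.67
(Employer's $171.54 toward charity payroll deduction is not withheld from the employee.)
Total deductions = $500.48 + $270.06 + $2,149.78 + $536.55 + $132.20 + $215.67 = $3,804.74
Net pay = $9,442.99 − $3,804.74 = $5,638.25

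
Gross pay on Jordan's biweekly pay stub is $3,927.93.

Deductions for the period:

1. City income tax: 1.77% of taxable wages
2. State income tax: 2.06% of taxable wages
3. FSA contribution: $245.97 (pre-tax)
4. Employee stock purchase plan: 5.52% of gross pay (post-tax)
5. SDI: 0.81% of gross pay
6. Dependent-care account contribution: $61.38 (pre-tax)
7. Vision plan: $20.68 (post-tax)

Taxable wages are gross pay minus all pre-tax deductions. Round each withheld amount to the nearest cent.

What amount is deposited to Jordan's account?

$3,212.60

Dependent-care account contribution: $61.38
FSA contribution: $245.97
Pre-tax total = $61.38 + $245.97 = $307.35
Taxable wages = $3,927.93 − $307.35 = $3,620.58
State income tax: $3,620.58 × 0.0206 = $74.58
City income tax: $3,620.58 × 0.0177 = $64.08
SDI: $3,927.93 × 0.0081 = $31.82
Employee stock purchase plan: $3,927.93 × 0.0552 = $216.82
Vision plan: $20.68
Total deductions = $61.38 + $245.97 + $74.58 + $64.08 + $31.82 + $216.82 + $20.68 = $715.33
Net pay = $3,927.93 − $715.33 = $3,212.60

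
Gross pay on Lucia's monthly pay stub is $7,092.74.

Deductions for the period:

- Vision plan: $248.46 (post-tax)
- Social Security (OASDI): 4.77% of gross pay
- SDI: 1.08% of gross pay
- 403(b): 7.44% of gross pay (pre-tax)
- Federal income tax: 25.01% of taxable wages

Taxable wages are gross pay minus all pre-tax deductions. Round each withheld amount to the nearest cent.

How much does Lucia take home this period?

$4,259.74

403(b): $7,092.74 × 0.0744 = $527.70
Taxable wages = $7,092.74 − $527.70 = $6,565.04
Federal income tax: $6,565.04 × 0.2501 = $1,641.92
SDI: $7,092.74 × 0.0108 = $76.60
Social Security (OASDI): $7,092.74 × 0.0477 = $338.32
Vision plan: $248.46
Total deductions = $527.70 + $1,641.92 + $76.60 + $338.32 + $248.46 = $2,833.00
Net pay = $7,092.74 − $2,833.00 = $4,259.74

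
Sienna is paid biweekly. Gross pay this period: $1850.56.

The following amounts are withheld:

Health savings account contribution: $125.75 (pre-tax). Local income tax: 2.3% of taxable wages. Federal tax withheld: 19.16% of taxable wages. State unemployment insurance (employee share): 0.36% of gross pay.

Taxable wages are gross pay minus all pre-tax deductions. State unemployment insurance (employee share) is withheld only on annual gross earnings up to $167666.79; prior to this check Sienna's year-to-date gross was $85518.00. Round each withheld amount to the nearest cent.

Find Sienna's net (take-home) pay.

$1348.01

Health savings account contribution: $125.75
Taxable wages = $1850.56 − $125.75 = $1724.81
Federal tax withheld: $1724.81 × 0.1916 = $330.47
Local income tax: $1724.81 × 0.023 = $39.67
State unemployment insurance (employee share): cap not yet reached, full $1850.56 is subject → $1850.56 × 0.0036 = $6.66
Total deductions = $125.75 + $330.47 + $39.67 + $6.66 = $502.55
Net pay = $1850.56 − $502.55 = $1348.01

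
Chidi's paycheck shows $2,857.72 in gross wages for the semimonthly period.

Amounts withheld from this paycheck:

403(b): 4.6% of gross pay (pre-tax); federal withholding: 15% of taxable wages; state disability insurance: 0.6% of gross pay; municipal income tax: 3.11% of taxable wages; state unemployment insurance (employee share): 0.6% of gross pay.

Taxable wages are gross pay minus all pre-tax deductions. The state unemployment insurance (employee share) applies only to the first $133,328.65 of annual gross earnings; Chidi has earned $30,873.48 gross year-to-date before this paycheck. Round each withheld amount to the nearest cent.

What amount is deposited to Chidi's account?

$2,198.23

403(b): $2,857.72 × 0.046 = $131.46
Taxable wages = $2,857.72 − $131.46 = $2,726.26
Federal withholding: $2,726.26 × 0.15 = $408.94
Municipal income tax: $2,726.26 × 0.0311 = $84.79
State disability insurance: $2,857.72 × 0.006 = $17.15
State unemployment insurance (employee share): cap not yet reached, full $2,857.72 is subject → $2,857.72 × 0.006 = $17.15
Total deductions = $131.46 + $408.94 + $84.79 + $17.15 + $17.15 = $659.49
Net pay = $2,857.72 − $659.49 = $2,198.23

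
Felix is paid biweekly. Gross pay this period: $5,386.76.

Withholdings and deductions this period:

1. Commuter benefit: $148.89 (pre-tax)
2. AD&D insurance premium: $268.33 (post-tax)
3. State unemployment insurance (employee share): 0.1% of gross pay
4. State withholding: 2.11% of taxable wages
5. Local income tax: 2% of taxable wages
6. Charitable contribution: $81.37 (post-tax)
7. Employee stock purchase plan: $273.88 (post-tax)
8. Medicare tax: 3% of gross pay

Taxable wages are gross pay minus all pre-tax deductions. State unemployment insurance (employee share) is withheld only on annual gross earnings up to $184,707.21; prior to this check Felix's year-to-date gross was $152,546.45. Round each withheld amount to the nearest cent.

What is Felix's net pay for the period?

$4,232.02

Commuter benefit: $148.89
Taxable wages = $5,386.76 − $148.89 = $5,237.87
State withholding: $5,237.87 × 0.0211 = $110.52
Local income tax: $5,237.87 × 0.02 = $104.76
Medicare tax: $5,386.76 × 0.03 = $161.60
State unemployment insurance (employee share): cap not yet reached, full $5,386.76 is subject → $5,386.76 × 0.001 = $5.39
AD&D insurance premium: $268.33
Charitable contribution: $81.37
Employee stock purchase plan: $273.88
Total deductions = $148.89 + $110.52 + $104.76 + $161.60 + $5.39 + $268.33 + $81.37 + $273.88 = $1,154.74
Net pay = $5,386.76 − $1,154.74 = $4,232.02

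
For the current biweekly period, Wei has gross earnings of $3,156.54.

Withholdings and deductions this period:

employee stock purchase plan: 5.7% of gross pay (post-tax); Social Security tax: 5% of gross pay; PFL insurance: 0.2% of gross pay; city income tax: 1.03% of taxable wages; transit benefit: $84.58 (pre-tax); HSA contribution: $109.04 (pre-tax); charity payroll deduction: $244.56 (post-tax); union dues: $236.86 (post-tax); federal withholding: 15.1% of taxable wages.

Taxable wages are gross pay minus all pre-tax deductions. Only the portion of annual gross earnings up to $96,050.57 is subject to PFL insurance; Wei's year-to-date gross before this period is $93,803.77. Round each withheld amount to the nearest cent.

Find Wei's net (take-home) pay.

Transit benefit: $84.58
HSA contribution: $109.04
Pre-tax total = $84.58 + $109.04 = $193.62
Taxable wages = $3,156.54 − $193.62 = $2,962.92
Federal withholding: $2,962.92 × 0.151 = $447.40
City income tax: $2,962.92 × 0.0103 = $30.52
PFL insurance: only $96,050.57 − $93,803.77 = $2,246.80 of this check is subject → $2,246.80 × 0.002 = $4.49
Social Security tax: $3,156.54 × 0.05 = $157.83
Employee stock purchase plan: $3,156.54 × 0.057 = $179.92
Union dues: $236.86
Charity payroll deduction: $244.56
Total deductions = $84.58 + $109.04 + $447.40 + $30.52 + $4.49 + $157.83 + $179.92 + $236.86 + $244.56 = $1,495.20
Net pay = $3,156.54 − $1,495.20 = $1,661.34

$1,661.34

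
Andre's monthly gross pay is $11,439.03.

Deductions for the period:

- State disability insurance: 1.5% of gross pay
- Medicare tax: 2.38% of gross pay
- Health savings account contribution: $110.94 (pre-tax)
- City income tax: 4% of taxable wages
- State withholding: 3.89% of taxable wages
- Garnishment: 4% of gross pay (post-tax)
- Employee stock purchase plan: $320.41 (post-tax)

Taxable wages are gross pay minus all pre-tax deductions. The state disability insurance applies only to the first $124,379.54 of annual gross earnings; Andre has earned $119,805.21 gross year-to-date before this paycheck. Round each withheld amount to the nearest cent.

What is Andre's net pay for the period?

$9,315.48

Health savings account contribution: $110.94
Taxable wages = $11,439.03 − $110.94 = $11,328.09
State withholding: $11,328.09 × 0.0389 = $440.66
City income tax: $11,328.09 × 0.04 = $453.12
State disability insurance: only $124,379.54 − $119,805.21 = $4,574.33 of this check is subject → $4,574.33 × 0.015 = $68.61
Medicare tax: $11,439.03 × 0.0238 = $272.25
Employee stock purchase plan: $320.41
Garnishment: $11,439.03 × 0.04 = $457.56
Total deductions = $110.94 + $440.66 + $453.12 + $68.61 + $272.25 + $320.41 + $457.56 = $2,123.55
Net pay = $11,439.03 − $2,123.55 = $9,315.48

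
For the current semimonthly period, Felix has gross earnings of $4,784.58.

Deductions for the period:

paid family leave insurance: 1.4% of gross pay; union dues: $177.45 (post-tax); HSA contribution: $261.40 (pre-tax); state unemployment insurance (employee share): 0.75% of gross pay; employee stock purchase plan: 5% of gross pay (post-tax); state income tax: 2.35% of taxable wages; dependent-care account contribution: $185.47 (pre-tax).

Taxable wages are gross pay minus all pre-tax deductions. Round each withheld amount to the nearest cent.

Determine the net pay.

$3,716.23

HSA contribution: $261.40
Dependent-care account contribution: $185.47
Pre-tax total = $261.40 + $185.47 = $446.87
Taxable wages = $4,784.58 − $446.87 = $4,337.71
State income tax: $4,337.71 × 0.0235 = $101.94
Paid family leave insurance: $4,784.58 × 0.014 = $66.98
State unemployment insurance (employee share): $4,784.58 × 0.0075 = $35.88
Union dues: $177.45
Employee stock purchase plan: $4,784.58 × 0.05 = $239.23
Total deductions = $261.40 + $185.47 + $101.94 + $66.98 + $35.88 + $177.45 + $239.23 = $1,068.35
Net pay = $4,784.58 − $1,068.35 = $3,716.23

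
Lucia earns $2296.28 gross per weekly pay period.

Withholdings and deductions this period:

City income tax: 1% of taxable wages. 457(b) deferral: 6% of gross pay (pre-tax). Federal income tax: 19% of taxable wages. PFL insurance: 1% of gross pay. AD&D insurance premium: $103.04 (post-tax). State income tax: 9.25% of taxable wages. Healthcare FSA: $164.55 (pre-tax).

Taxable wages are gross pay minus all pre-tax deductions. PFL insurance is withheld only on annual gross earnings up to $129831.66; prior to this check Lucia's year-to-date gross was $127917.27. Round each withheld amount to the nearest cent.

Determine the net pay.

457(b) deferral: $2296.28 × 0.06 = $137.78
Healthcare FSA: $164.55
Pre-tax total = $137.78 + $164.55 = $302.33
Taxable wages = $2296.28 − $302.33 = $1993.95
City income tax: $1993.95 × 0.01 = $19.94
Federal income tax: $1993.95 × 0.19 = $378.85
State income tax: $1993.95 × 0.0925 = $184.44
PFL insurance: only $129831.66 − $127917.27 = $1914.39 of this check is subject → $1914.39 × 0.01 = $19.14
AD&D insurance premium: $103.04
Total deductions = $137.78 + $164.55 + $19.94 + $378.85 + $184.44 + $19.14 + $103.04 = $1007.74
Net pay = $2296.28 − $1007.74 = $1288.54

$1288.54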